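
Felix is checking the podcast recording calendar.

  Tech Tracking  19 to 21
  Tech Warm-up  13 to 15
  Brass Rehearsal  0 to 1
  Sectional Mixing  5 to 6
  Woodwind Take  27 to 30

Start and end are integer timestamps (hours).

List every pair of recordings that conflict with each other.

no conflicts

Sorted by start: Brass Rehearsal, Sectional Mixing, Tech Warm-up, Tech Tracking, Woodwind Take.
Sectional Mixing starts after Brass Rehearsal ends — done with Brass Rehearsal.
Tech Warm-up starts after Sectional Mixing ends — done with Sectional Mixing.
Tech Tracking starts after Tech Warm-up ends — done with Tech Warm-up.
Woodwind Take starts after Tech Tracking ends.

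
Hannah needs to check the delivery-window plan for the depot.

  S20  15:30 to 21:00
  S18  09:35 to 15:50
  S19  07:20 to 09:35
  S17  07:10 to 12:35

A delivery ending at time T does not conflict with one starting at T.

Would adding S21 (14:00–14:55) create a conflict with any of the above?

S17: ends 12:35 at or before S21 starts 14:00 → clear.
S19: ends 09:35 at or before S21 starts 14:00 → clear.
S18: starts 09:35 before S21 ends 14:55, and ends 15:50 after S21 starts 14:00 → overlap.
S20: starts 15:30 at or after S21 ends 14:55 → clear.
S21 overlaps S18.

Yes — it overlaps S18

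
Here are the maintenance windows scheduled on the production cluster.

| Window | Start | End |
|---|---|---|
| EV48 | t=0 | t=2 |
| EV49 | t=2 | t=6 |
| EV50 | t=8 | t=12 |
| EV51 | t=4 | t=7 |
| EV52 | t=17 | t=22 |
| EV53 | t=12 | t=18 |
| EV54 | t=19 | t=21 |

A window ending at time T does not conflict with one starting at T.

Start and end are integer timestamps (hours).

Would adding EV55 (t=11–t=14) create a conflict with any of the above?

Yes — it overlaps EV50, EV53

EV48: ends t=2 at or before EV55 starts t=11 → clear.
EV49: ends t=6 at or before EV55 starts t=11 → clear.
EV51: ends t=7 at or before EV55 starts t=11 → clear.
EV50: starts t=8 before EV55 ends t=14, and ends t=12 after EV55 starts t=11 → overlap.
EV53: starts t=12 before EV55 ends t=14, and ends t=18 after EV55 starts t=11 → overlap.
EV52: starts t=17 at or after EV55 ends t=14 → clear.
EV54: starts t=19 at or after EV55 ends t=14 → clear.
EV55 overlaps EV50, EV53.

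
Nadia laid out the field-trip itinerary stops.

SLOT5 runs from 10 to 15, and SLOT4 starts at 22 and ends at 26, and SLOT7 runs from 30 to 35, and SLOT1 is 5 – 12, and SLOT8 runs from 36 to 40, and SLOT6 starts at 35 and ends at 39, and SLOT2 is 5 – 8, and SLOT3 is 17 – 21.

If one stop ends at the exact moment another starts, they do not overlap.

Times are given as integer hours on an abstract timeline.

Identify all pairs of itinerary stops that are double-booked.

SLOT1 & SLOT2, SLOT1 & SLOT5, SLOT6 & SLOT8

Sorted by start: SLOT1, SLOT2, SLOT5, SLOT3, SLOT4, SLOT7, SLOT6, SLOT8.
SLOT2 starts before SLOT1 ends → SLOT1 and SLOT2 overlap.
SLOT5 starts before SLOT1 ends → SLOT1 and SLOT5 overlap.
SLOT3 starts after SLOT1 ends, so SLOT1 has no further overlaps.
SLOT5 starts after SLOT2 ends, so SLOT2 has no further overlaps.
SLOT3 starts after SLOT5 ends, so SLOT5 has no further overlaps.
SLOT4 starts after SLOT3 ends, so SLOT3 has no further overlaps.
SLOT7 starts after SLOT4 ends, so SLOT4 has no further overlaps.
SLOT6 starts exactly when SLOT7 ends (back-to-back, no overlap), so SLOT7 has no further overlaps.
SLOT8 starts before SLOT6 ends → SLOT6 and SLOT8 overlap.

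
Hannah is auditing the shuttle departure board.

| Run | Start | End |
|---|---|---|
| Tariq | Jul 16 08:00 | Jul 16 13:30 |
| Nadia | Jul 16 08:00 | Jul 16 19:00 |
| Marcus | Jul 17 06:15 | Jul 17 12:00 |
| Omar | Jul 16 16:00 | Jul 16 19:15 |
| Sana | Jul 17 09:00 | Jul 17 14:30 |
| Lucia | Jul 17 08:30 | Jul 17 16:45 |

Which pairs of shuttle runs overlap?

Sorted by start: Tariq, Nadia, Omar, Marcus, Lucia, Sana.
Nadia starts before Tariq ends → Tariq and Nadia overlap.
Omar starts after Tariq ends — done with Tariq.
Omar starts before Nadia ends → Nadia and Omar overlap.
Marcus starts after Nadia ends — done with Nadia.
Marcus starts after Omar ends — done with Omar.
Lucia starts before Marcus ends → Marcus and Lucia overlap.
Sana starts before Marcus ends → Marcus and Sana overlap.
Sana starts before Lucia ends → Lucia and Sana overlap.

Lucia & Marcus, Lucia & Sana, Marcus & Sana, Nadia & Omar, Nadia & Tariq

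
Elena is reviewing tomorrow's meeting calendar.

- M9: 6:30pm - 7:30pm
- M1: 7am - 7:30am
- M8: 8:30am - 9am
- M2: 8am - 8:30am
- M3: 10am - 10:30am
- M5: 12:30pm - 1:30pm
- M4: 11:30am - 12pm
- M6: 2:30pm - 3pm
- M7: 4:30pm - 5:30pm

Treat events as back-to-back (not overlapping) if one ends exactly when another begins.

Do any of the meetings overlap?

Sorted by start: M1, M2, M8, M3, M4, M5, M6, M7, M9.
M2 starts after M1 ends — done with M1.
M8 starts exactly when M2 ends (back-to-back, no overlap) — done with M2.
M3 starts after M8 ends — done with M8.
M4 starts after M3 ends — done with M3.
M5 starts after M4 ends — done with M4.
M6 starts after M5 ends — done with M5.
M7 starts after M6 ends — done with M6.
M9 starts after M7 ends.
Every pair is clear; the schedule has no overlaps.

No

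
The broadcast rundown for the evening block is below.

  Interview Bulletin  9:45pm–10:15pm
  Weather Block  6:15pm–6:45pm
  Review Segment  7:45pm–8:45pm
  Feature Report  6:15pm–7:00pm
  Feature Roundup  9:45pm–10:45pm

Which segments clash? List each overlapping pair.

Feature Report & Weather Block, Feature Roundup & Interview Bulletin

Sorted by start: Feature Report, Weather Block, Review Segment, Interview Bulletin, Feature Roundup.
Weather Block starts before Feature Report ends → Feature Report and Weather Block overlap.
Review Segment starts after Feature Report ends, so nothing later overlaps Feature Report either.
Review Segment starts after Weather Block ends, so nothing later overlaps Weather Block either.
Interview Bulletin starts after Review Segment ends, so nothing later overlaps Review Segment either.
Feature Roundup starts before Interview Bulletin ends → Interview Bulletin and Feature Roundup overlap.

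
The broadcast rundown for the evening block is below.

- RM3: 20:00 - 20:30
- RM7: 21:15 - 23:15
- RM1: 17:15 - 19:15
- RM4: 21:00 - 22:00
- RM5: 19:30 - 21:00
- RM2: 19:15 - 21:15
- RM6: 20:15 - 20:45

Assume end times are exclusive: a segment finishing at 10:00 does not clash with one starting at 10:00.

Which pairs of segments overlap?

Sorted by start: RM1, RM2, RM5, RM3, RM6, RM4, RM7.
RM2 starts exactly when RM1 ends (back-to-back, no overlap) — done with RM1.
RM5 starts before RM2 ends → RM2 and RM5 overlap.
RM3 starts before RM2 ends → RM2 and RM3 overlap.
RM6 starts before RM2 ends → RM2 and RM6 overlap.
RM4 starts before RM2 ends → RM2 and RM4 overlap.
RM7 starts exactly when RM2 ends (back-to-back, no overlap).
RM3 starts before RM5 ends → RM5 and RM3 overlap.
RM6 starts before RM5 ends → RM5 and RM6 overlap.
RM4 starts exactly when RM5 ends (back-to-back, no overlap) — done with RM5.
RM6 starts before RM3 ends → RM3 and RM6 overlap.
RM4 starts after RM3 ends — done with RM3.
RM4 starts after RM6 ends — done with RM6.
RM7 starts before RM4 ends → RM4 and RM7 overlap.

RM2 & RM3, RM2 & RM4, RM2 & RM5, RM2 & RM6, RM3 & RM5, RM3 & RM6, RM4 & RM7, RM5 & RM6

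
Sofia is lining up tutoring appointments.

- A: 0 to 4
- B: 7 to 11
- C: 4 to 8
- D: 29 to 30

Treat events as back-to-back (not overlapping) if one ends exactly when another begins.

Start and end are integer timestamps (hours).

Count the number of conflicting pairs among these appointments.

Two intervals overlap when each starts before the other ends.
Sorted by start: A, C, B, D.
C starts exactly when A ends (back-to-back, no overlap) — done with A.
B starts before C ends → C and B overlap.
D starts after C ends.
D starts after B ends.
Overlapping pairs: B & C — 1 in total.

1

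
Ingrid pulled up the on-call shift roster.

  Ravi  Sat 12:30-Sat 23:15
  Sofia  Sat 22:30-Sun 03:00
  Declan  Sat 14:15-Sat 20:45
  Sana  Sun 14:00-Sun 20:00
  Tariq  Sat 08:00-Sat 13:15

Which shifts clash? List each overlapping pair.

Two intervals overlap when each starts before the other ends.
Sorted by start: Tariq, Ravi, Declan, Sofia, Sana.
Ravi starts before Tariq ends → Tariq and Ravi overlap.
Declan starts after Tariq ends, so Tariq has no further overlaps.
Declan starts before Ravi ends → Ravi and Declan overlap.
Sofia starts before Ravi ends → Ravi and Sofia overlap.
Sana starts after Ravi ends.
Sofia starts after Declan ends, so Declan has no further overlaps.
Sana starts after Sofia ends.

Declan & Ravi, Ravi & Sofia, Ravi & Tariq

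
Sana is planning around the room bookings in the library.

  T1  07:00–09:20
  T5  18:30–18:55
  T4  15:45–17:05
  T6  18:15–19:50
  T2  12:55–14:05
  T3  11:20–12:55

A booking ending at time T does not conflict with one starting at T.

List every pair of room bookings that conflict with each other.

T5 & T6

Sorted by start: T1, T3, T2, T4, T6, T5.
T3 starts after T1 ends, so nothing later overlaps T1 either.
T2 starts exactly when T3 ends (back-to-back, no overlap), so nothing later overlaps T3 either.
T4 starts after T2 ends, so nothing later overlaps T2 either.
T6 starts after T4 ends, so nothing later overlaps T4 either.
T5 starts before T6 ends → T6 and T5 overlap.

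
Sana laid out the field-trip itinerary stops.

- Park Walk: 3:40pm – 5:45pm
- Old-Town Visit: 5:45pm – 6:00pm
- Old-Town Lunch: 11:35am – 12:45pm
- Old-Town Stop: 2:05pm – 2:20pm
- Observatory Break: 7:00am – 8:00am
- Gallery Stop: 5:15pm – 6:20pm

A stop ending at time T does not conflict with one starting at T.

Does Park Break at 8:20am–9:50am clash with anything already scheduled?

Observatory Break: ends 8:00am at or before Park Break starts 8:20am → clear.
Old-Town Lunch: starts 11:35am at or after Park Break ends 9:50am → clear.
Old-Town Stop: starts 2:05pm at or after Park Break ends 9:50am → clear.
Park Walk: starts 3:40pm at or after Park Break ends 9:50am → clear.
Gallery Stop: starts 5:15pm at or after Park Break ends 9:50am → clear.
Old-Town Visit: starts 5:45pm at or after Park Break ends 9:50am → clear.

No — it doesn't clash with anything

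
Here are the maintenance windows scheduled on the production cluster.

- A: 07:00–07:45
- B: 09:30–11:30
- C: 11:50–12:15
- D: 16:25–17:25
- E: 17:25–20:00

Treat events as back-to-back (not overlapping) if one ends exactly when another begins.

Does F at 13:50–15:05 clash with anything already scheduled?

No — it doesn't clash with anything

A: ends 07:45 at or before F starts 13:50 → clear.
B: ends 11:30 at or before F starts 13:50 → clear.
C: ends 12:15 at or before F starts 13:50 → clear.
D: starts 16:25 at or after F ends 15:05 → clear.
E: starts 17:25 at or after F ends 15:05 → clear.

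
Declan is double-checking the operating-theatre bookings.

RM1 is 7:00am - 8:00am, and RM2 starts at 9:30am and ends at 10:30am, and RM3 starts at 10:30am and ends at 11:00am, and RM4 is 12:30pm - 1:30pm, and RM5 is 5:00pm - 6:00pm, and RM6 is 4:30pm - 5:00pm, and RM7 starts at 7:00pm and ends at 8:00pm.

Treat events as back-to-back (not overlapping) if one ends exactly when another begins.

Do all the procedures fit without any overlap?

Sorted by start: RM1, RM2, RM3, RM4, RM6, RM5, RM7.
RM2 starts after RM1 ends; RM1 is clear from here.
RM3 starts exactly when RM2 ends (back-to-back, no overlap); RM2 is clear from here.
RM4 starts after RM3 ends; RM3 is clear from here.
RM6 starts after RM4 ends; RM4 is clear from here.
RM5 starts exactly when RM6 ends (back-to-back, no overlap); RM6 is clear from here.
RM7 starts after RM5 ends.
Every pair is clear; the schedule has no overlaps.

Yes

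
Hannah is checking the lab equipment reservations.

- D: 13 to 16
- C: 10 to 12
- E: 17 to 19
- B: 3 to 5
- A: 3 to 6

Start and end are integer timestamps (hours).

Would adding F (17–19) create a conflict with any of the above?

A: ends 6 at or before F starts 17 → clear.
B: ends 5 at or before F starts 17 → clear.
C: ends 12 at or before F starts 17 → clear.
D: ends 16 at or before F starts 17 → clear.
E: starts 17 before F ends 19, and ends 19 after F starts 17 → overlap.
F overlaps E.

Yes — it overlaps E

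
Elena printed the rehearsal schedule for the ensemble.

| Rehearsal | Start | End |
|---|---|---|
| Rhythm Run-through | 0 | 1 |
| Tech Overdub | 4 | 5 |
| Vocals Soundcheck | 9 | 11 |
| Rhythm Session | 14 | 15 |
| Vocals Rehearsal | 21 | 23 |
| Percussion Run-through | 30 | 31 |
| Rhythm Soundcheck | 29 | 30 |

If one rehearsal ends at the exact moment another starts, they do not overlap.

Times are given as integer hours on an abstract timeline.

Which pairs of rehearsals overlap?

none

Sorted by start: Rhythm Run-through, Tech Overdub, Vocals Soundcheck, Rhythm Session, Vocals Rehearsal, Rhythm Soundcheck, Percussion Run-through.
Tech Overdub starts after Rhythm Run-through ends; Rhythm Run-through is clear from here.
Vocals Soundcheck starts after Tech Overdub ends; Tech Overdub is clear from here.
Rhythm Session starts after Vocals Soundcheck ends; Vocals Soundcheck is clear from here.
Vocals Rehearsal starts after Rhythm Session ends; Rhythm Session is clear from here.
Rhythm Soundcheck starts after Vocals Rehearsal ends; Vocals Rehearsal is clear from here.
Percussion Run-through starts exactly when Rhythm Soundcheck ends (back-to-back, no overlap).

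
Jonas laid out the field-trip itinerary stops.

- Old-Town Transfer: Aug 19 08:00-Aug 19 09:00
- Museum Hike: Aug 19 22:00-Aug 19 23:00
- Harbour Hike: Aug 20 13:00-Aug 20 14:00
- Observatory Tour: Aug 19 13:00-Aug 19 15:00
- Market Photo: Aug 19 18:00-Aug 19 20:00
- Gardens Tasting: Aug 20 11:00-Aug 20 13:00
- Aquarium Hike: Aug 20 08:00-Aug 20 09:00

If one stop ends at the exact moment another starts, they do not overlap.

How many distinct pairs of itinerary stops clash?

0

Check each pair: they overlap iff neither finishes before the other starts.
Sorted by start: Old-Town Transfer, Observatory Tour, Market Photo, Museum Hike, Aquarium Hike, Gardens Tasting, Harbour Hike.
Observatory Tour starts after Old-Town Transfer ends, so nothing later overlaps Old-Town Transfer either.
Market Photo starts after Observatory Tour ends, so nothing later overlaps Observatory Tour either.
Museum Hike starts after Market Photo ends, so nothing later overlaps Market Photo either.
Aquarium Hike starts after Museum Hike ends, so nothing later overlaps Museum Hike either.
Gardens Tasting starts after Aquarium Hike ends, so nothing later overlaps Aquarium Hike either.
Harbour Hike starts exactly when Gardens Tasting ends (back-to-back, no overlap).
No pair overlaps.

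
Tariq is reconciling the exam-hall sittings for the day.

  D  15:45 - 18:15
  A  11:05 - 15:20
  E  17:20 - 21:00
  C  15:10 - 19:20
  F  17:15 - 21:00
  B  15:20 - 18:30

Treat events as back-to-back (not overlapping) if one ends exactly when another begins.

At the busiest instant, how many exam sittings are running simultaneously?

5

Sweep the timeline, counting +1 at each start and −1 at each end (ends before starts at a tie):
11:05 start A → 1
15:10 start C → 2
15:20 end A → 1
15:20 start B → 2
15:45 start D → 3
17:15 start F → 4
17:20 start E → 5
18:15 end D → 4
18:30 end B → 3
19:20 end C → 2
21:00 end E → 1
21:00 end F → 0
Peak is 5, at 17:20 (B, C, D, E, F).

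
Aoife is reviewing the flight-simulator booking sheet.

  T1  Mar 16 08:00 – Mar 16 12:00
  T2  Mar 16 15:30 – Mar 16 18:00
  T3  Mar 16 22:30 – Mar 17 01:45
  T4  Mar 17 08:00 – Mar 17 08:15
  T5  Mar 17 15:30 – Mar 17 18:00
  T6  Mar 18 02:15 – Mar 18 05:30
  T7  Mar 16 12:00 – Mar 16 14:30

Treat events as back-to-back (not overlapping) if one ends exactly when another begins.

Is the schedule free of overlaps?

Yes

Sorted by start: T1, T7, T2, T3, T4, T5, T6.
T7 starts exactly when T1 ends (back-to-back, no overlap) — done with T1.
T2 starts after T7 ends — done with T7.
T3 starts after T2 ends — done with T2.
T4 starts after T3 ends — done with T3.
T5 starts after T4 ends — done with T4.
T6 starts after T5 ends.
Every pair is clear; the schedule has no overlaps.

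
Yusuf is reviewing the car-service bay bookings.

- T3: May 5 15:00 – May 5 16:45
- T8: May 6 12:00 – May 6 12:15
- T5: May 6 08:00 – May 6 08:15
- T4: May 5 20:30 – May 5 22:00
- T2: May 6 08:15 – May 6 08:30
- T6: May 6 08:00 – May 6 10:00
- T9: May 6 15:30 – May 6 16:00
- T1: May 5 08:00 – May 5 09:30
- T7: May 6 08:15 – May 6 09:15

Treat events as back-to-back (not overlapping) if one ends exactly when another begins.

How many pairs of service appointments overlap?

Sorted by start: T1, T3, T4, T5, T6, T2, T7, T8, T9.
T3 starts after T1 ends, so nothing later overlaps T1 either.
T4 starts after T3 ends, so nothing later overlaps T3 either.
T5 starts after T4 ends, so nothing later overlaps T4 either.
T6 starts before T5 ends → T5 and T6 overlap.
T2 starts exactly when T5 ends (back-to-back, no overlap), so nothing later overlaps T5 either.
T2 starts before T6 ends → T6 and T2 overlap.
T7 starts before T6 ends → T6 and T7 overlap.
T8 starts after T6 ends, so nothing later overlaps T6 either.
T7 starts before T2 ends → T2 and T7 overlap.
T8 starts after T2 ends, so nothing later overlaps T2 either.
T8 starts after T7 ends, so nothing later overlaps T7 either.
T9 starts after T8 ends.
Overlapping pairs: T2 & T6, T2 & T7, T5 & T6, T6 & T7 — 4 in total.

4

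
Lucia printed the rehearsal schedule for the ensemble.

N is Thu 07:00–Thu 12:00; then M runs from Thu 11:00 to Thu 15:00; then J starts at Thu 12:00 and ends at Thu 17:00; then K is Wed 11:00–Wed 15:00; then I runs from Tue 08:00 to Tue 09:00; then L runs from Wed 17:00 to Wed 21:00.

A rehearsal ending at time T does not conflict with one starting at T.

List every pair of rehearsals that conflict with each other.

Sorted by start: I, K, L, N, M, J.
K starts after I ends, so nothing later overlaps I either.
L starts after K ends, so nothing later overlaps K either.
N starts after L ends, so nothing later overlaps L either.
M starts before N ends → N and M overlap.
J starts exactly when N ends (back-to-back, no overlap).
J starts before M ends → M and J overlap.

J & M, M & N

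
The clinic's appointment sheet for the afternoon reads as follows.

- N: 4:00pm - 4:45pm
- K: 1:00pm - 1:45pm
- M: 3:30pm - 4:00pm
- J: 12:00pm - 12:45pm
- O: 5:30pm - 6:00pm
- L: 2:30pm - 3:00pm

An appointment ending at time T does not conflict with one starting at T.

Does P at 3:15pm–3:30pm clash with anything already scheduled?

J: ends 12:45pm at or before P starts 3:15pm → clear.
K: ends 1:45pm at or before P starts 3:15pm → clear.
L: ends 3:00pm at or before P starts 3:15pm → clear.
M: starts 3:30pm at or after P ends 3:30pm → clear.
N: starts 4:00pm at or after P ends 3:30pm → clear.
O: starts 5:30pm at or after P ends 3:30pm → clear.

No — it doesn't clash with anything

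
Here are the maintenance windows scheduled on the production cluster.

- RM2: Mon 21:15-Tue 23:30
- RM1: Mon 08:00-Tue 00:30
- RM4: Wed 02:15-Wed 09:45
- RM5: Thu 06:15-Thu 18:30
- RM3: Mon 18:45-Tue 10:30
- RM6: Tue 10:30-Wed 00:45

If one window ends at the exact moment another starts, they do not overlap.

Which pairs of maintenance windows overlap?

Sorted by start: RM1, RM3, RM2, RM6, RM4, RM5.
RM3 starts before RM1 ends → RM1 and RM3 overlap.
RM2 starts before RM1 ends → RM1 and RM2 overlap.
RM6 starts after RM1 ends, so RM1 has no further overlaps.
RM2 starts before RM3 ends → RM3 and RM2 overlap.
RM6 starts exactly when RM3 ends (back-to-back, no overlap), so RM3 has no further overlaps.
RM6 starts before RM2 ends → RM2 and RM6 overlap.
RM4 starts after RM2 ends, so RM2 has no further overlaps.
RM4 starts after RM6 ends, so RM6 has no further overlaps.
RM5 starts after RM4 ends.

RM1 & RM2, RM1 & RM3, RM2 & RM3, RM2 & RM6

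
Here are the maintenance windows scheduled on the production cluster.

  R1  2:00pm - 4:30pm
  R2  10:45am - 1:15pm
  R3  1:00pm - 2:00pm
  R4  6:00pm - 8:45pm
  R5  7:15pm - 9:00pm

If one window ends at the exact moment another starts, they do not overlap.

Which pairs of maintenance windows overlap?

Sorted by start: R2, R3, R1, R4, R5.
R3 starts before R2 ends → R2 and R3 overlap.
R1 starts after R2 ends — done with R2.
R1 starts exactly when R3 ends (back-to-back, no overlap) — done with R3.
R4 starts after R1 ends — done with R1.
R5 starts before R4 ends → R4 and R5 overlap.

R2 & R3, R4 & R5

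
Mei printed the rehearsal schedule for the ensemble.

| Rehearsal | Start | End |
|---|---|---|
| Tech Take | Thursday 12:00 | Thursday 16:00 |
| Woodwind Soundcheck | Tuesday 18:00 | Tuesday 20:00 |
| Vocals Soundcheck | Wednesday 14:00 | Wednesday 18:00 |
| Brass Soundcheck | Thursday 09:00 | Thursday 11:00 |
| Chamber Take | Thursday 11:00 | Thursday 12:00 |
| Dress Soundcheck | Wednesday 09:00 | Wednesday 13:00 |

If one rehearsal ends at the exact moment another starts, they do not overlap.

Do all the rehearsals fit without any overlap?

Yes

Sorted by start: Woodwind Soundcheck, Dress Soundcheck, Vocals Soundcheck, Brass Soundcheck, Chamber Take, Tech Take.
Dress Soundcheck starts after Woodwind Soundcheck ends, so Woodwind Soundcheck has no further overlaps.
Vocals Soundcheck starts after Dress Soundcheck ends, so Dress Soundcheck has no further overlaps.
Brass Soundcheck starts after Vocals Soundcheck ends, so Vocals Soundcheck has no further overlaps.
Chamber Take starts exactly when Brass Soundcheck ends (back-to-back, no overlap), so Brass Soundcheck has no further overlaps.
Tech Take starts exactly when Chamber Take ends (back-to-back, no overlap).
Every pair is clear; the schedule has no overlaps.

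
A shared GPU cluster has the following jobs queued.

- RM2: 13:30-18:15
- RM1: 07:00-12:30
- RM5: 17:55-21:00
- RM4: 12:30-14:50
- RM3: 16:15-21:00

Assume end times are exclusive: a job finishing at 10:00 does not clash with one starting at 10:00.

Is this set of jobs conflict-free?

Sorted by start: RM1, RM4, RM2, RM3, RM5.
RM4 starts exactly when RM1 ends (back-to-back, no overlap), so RM1 has no further overlaps.
RM2 starts before RM4 ends → RM4 and RM2 overlap.
That's a conflict, so the schedule is not conflict-free.

No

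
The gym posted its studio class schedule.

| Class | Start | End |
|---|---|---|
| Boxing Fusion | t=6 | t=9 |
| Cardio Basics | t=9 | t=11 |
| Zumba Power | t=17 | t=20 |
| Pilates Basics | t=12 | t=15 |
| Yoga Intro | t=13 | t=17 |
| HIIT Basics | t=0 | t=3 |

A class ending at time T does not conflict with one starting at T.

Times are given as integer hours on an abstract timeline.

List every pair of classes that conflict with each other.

Sorted by start: HIIT Basics, Boxing Fusion, Cardio Basics, Pilates Basics, Yoga Intro, Zumba Power.
Boxing Fusion starts after HIIT Basics ends, so nothing later overlaps HIIT Basics either.
Cardio Basics starts exactly when Boxing Fusion ends (back-to-back, no overlap), so nothing later overlaps Boxing Fusion either.
Pilates Basics starts after Cardio Basics ends, so nothing later overlaps Cardio Basics either.
Yoga Intro starts before Pilates Basics ends → Pilates Basics and Yoga Intro overlap.
Zumba Power starts after Pilates Basics ends.
Zumba Power starts exactly when Yoga Intro ends (back-to-back, no overlap).

Pilates Basics & Yoga Intro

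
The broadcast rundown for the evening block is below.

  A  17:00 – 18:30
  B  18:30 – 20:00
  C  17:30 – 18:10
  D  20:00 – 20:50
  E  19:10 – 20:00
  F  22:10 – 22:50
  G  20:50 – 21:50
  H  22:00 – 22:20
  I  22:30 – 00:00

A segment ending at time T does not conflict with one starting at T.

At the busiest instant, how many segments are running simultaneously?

2

Sort all start/end points and keep a running count:
17:00 start A → 1
17:30 start C → 2
18:10 end C → 1
18:30 end A → 0
18:30 start B → 1
19:10 start E → 2
20:00 end B → 1
20:00 end E → 0
20:00 start D → 1
20:50 end D → 0
20:50 start G → 1
21:50 end G → 0
22:00 start H → 1
22:10 start F → 2
22:20 end H → 1
22:30 start I → 2
22:50 end F → 1
00:00 end I → 0
Peak is 2, at 17:30 (A, C).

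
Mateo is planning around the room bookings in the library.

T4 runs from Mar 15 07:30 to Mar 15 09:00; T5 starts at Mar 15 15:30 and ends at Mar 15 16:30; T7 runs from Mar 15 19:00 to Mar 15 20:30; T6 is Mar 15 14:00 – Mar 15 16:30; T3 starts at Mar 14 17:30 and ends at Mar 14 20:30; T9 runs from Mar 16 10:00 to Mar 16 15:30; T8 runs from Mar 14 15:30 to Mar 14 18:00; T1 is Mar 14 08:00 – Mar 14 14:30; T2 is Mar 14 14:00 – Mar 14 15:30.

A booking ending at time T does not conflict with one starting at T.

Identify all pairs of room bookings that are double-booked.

T1 & T2, T3 & T8, T5 & T6

Check each pair: they overlap iff neither finishes before the other starts.
Sorted by start: T1, T2, T8, T3, T4, T6, T5, T7, T9.
T2 starts before T1 ends → T1 and T2 overlap.
T8 starts after T1 ends, so nothing later overlaps T1 either.
T8 starts exactly when T2 ends (back-to-back, no overlap), so nothing later overlaps T2 either.
T3 starts before T8 ends → T8 and T3 overlap.
T4 starts after T8 ends, so nothing later overlaps T8 either.
T4 starts after T3 ends, so nothing later overlaps T3 either.
T6 starts after T4 ends, so nothing later overlaps T4 either.
T5 starts before T6 ends → T6 and T5 overlap.
T7 starts after T6 ends, so nothing later overlaps T6 either.
T7 starts after T5 ends, so nothing later overlaps T5 either.
T9 starts after T7 ends.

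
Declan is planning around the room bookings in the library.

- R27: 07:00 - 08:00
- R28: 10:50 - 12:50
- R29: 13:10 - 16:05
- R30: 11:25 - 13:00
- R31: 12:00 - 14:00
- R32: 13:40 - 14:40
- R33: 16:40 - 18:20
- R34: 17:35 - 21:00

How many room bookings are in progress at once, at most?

3

Sweep the timeline, counting +1 at each start and −1 at each end (ends before starts at a tie):
07:00 start R27 → 1
08:00 end R27 → 0
10:50 start R28 → 1
11:25 start R30 → 2
12:00 start R31 → 3
12:50 end R28 → 2
13:00 end R30 → 1
13:10 start R29 → 2
13:40 start R32 → 3
14:00 end R31 → 2
14:40 end R32 → 1
16:05 end R29 → 0
16:40 start R33 → 1
17:35 start R34 → 2
18:20 end R33 → 1
21:00 end R34 → 0
Peak is 3, at 12:00 (R28, R30, R31).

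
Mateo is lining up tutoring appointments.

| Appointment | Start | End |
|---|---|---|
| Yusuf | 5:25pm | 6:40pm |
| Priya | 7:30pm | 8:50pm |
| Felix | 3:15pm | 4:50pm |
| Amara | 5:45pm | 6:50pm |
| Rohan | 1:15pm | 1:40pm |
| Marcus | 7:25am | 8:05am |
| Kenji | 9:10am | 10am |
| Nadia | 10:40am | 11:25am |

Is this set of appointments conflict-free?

No

Sorted by start: Marcus, Kenji, Nadia, Rohan, Felix, Yusuf, Amara, Priya.
Kenji starts after Marcus ends, so Marcus has no further overlaps.
Nadia starts after Kenji ends, so Kenji has no further overlaps.
Rohan starts after Nadia ends, so Nadia has no further overlaps.
Felix starts after Rohan ends, so Rohan has no further overlaps.
Yusuf starts after Felix ends, so Felix has no further overlaps.
Amara starts before Yusuf ends → Yusuf and Amara overlap.
That's a conflict, so the schedule is not conflict-free.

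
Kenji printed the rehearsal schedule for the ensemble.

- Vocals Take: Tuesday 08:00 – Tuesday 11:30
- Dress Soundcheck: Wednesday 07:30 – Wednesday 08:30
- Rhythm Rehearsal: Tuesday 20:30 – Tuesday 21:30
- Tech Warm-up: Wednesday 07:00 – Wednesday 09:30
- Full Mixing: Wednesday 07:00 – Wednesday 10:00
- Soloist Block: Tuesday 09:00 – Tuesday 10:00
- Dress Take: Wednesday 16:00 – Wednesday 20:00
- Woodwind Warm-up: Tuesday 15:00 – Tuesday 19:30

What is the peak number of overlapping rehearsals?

Sort all start/end points and keep a running count:
Tuesday 08:00 start Vocals Take → 1
Tuesday 09:00 start Soloist Block → 2
Tuesday 10:00 end Soloist Block → 1
Tuesday 11:30 end Vocals Take → 0
Tuesday 15:00 start Woodwind Warm-up → 1
Tuesday 19:30 end Woodwind Warm-up → 0
Tuesday 20:30 start Rhythm Rehearsal → 1
Tuesday 21:30 end Rhythm Rehearsal → 0
Wednesday 07:00 start Full Mixing → 1
Wednesday 07:00 start Tech Warm-up → 2
Wednesday 07:30 start Dress Soundcheck → 3
Wednesday 08:30 end Dress Soundcheck → 2
Wednesday 09:30 end Tech Warm-up → 1
Wednesday 10:00 end Full Mixing → 0
Wednesday 16:00 start Dress Take → 1
Wednesday 20:00 end Dress Take → 0
Peak is 3, at Wednesday 07:30 (Dress Soundcheck, Full Mixing, Tech Warm-up).

3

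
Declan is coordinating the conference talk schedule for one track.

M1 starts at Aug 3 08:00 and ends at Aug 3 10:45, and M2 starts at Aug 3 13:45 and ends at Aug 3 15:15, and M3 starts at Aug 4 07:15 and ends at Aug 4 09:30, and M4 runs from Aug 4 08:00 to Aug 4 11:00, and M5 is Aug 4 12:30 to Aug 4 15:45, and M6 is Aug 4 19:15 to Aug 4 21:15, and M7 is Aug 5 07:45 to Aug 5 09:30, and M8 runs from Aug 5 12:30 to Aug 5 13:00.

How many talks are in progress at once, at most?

Sort all start/end points and keep a running count:
Aug 3 08:00 start M1 → 1
Aug 3 10:45 end M1 → 0
Aug 3 13:45 start M2 → 1
Aug 3 15:15 end M2 → 0
Aug 4 07:15 start M3 → 1
Aug 4 08:00 start M4 → 2
Aug 4 09:30 end M3 → 1
Aug 4 11:00 end M4 → 0
Aug 4 12:30 start M5 → 1
Aug 4 15:45 end M5 → 0
Aug 4 19:15 start M6 → 1
Aug 4 21:15 end M6 → 0
Aug 5 07:45 start M7 → 1
Aug 5 09:30 end M7 → 0
Aug 5 12:30 start M8 → 1
Aug 5 13:00 end M8 → 0
Peak is 2, at Aug 4 08:00 (M3, M4).

2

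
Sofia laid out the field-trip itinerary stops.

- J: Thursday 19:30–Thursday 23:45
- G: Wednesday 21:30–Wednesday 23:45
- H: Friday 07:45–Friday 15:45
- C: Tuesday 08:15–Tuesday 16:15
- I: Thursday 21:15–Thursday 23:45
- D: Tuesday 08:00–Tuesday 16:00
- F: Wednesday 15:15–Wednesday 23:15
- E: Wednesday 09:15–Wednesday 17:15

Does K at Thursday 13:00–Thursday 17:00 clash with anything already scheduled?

D: ends Tuesday 16:00 at or before K starts Thursday 13:00 → clear.
C: ends Tuesday 16:15 at or before K starts Thursday 13:00 → clear.
E: ends Wednesday 17:15 at or before K starts Thursday 13:00 → clear.
F: ends Wednesday 23:15 at or before K starts Thursday 13:00 → clear.
G: ends Wednesday 23:45 at or before K starts Thursday 13:00 → clear.
J: starts Thursday 19:30 at or after K ends Thursday 17:00 → clear.
I: starts Thursday 21:15 at or after K ends Thursday 17:00 → clear.
H: starts Friday 07:45 at or after K ends Thursday 17:00 → clear.

No — it doesn't clash with anything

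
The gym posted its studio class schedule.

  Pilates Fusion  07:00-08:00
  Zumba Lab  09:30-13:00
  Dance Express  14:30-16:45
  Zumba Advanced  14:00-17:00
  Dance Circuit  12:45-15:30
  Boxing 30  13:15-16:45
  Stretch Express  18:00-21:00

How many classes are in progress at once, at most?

4

Sort all start/end points and keep a running count:
07:00 start Pilates Fusion → 1
08:00 end Pilates Fusion → 0
09:30 start Zumba Lab → 1
12:45 start Dance Circuit → 2
13:00 end Zumba Lab → 1
13:15 start Boxing 30 → 2
14:00 start Zumba Advanced → 3
14:30 start Dance Express → 4
15:30 end Dance Circuit → 3
16:45 end Boxing 30 → 2
16:45 end Dance Express → 1
17:00 end Zumba Advanced → 0
18:00 start Stretch Express → 1
21:00 end Stretch Express → 0
Peak is 4, at 14:30 (Boxing 30, Dance Circuit, Dance Express, Zumba Advanced).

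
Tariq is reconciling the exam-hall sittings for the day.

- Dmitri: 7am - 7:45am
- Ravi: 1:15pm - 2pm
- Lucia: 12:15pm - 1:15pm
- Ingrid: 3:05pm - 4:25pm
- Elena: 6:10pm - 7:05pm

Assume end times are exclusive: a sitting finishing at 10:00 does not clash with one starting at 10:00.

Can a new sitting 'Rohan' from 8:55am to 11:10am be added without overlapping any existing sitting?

Dmitri: ends 7:45am at or before Rohan starts 8:55am → clear.
Lucia: starts 12:15pm at or after Rohan ends 11:10am → clear.
Ravi: starts 1:15pm at or after Rohan ends 11:10am → clear.
Ingrid: starts 3:05pm at or after Rohan ends 11:10am → clear.
Elena: starts 6:10pm at or after Rohan ends 11:10am → clear.

Yes — the slot is free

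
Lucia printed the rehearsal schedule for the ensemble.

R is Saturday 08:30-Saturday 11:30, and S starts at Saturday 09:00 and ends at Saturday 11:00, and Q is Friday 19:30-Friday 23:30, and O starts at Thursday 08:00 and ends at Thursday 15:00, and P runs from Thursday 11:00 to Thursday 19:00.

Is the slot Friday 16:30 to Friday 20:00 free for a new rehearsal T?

No — it overlaps Q

O: ends Thursday 15:00 at or before T starts Friday 16:30 → clear.
P: ends Thursday 19:00 at or before T starts Friday 16:30 → clear.
Q: starts Friday 19:30 before T ends Friday 20:00, and ends Friday 23:30 after T starts Friday 16:30 → overlap.
R: starts Saturday 08:30 at or after T ends Friday 20:00 → clear.
S: starts Saturday 09:00 at or after T ends Friday 20:00 → clear.
T overlaps Q.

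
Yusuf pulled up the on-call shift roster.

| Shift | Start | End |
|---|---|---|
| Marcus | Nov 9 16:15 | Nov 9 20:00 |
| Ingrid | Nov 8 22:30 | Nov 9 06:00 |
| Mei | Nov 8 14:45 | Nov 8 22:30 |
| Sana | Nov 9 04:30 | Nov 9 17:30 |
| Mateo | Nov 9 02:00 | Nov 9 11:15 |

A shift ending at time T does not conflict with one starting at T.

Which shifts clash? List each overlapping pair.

Ingrid & Mateo, Ingrid & Sana, Marcus & Sana, Mateo & Sana

Check each pair: they overlap iff neither finishes before the other starts.
Sorted by start: Mei, Ingrid, Mateo, Sana, Marcus.
Ingrid starts exactly when Mei ends (back-to-back, no overlap), so Mei has no further overlaps.
Mateo starts before Ingrid ends → Ingrid and Mateo overlap.
Sana starts before Ingrid ends → Ingrid and Sana overlap.
Marcus starts after Ingrid ends.
Sana starts before Mateo ends → Mateo and Sana overlap.
Marcus starts after Mateo ends.
Marcus starts before Sana ends → Sana and Marcus overlap.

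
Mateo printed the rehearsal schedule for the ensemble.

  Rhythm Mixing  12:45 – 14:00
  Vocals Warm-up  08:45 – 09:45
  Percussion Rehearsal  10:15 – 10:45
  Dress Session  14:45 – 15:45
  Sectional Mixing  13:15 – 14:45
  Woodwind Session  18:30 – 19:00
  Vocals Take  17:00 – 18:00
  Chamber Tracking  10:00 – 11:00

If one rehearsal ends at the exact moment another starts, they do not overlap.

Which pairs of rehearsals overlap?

Sorted by start: Vocals Warm-up, Chamber Tracking, Percussion Rehearsal, Rhythm Mixing, Sectional Mixing, Dress Session, Vocals Take, Woodwind Session.
Chamber Tracking starts after Vocals Warm-up ends, so Vocals Warm-up has no further overlaps.
Percussion Rehearsal starts before Chamber Tracking ends → Chamber Tracking and Percussion Rehearsal overlap.
Rhythm Mixing starts after Chamber Tracking ends, so Chamber Tracking has no further overlaps.
Rhythm Mixing starts after Percussion Rehearsal ends, so Percussion Rehearsal has no further overlaps.
Sectional Mixing starts before Rhythm Mixing ends → Rhythm Mixing and Sectional Mixing overlap.
Dress Session starts after Rhythm Mixing ends, so Rhythm Mixing has no further overlaps.
Dress Session starts exactly when Sectional Mixing ends (back-to-back, no overlap), so Sectional Mixing has no further overlaps.
Vocals Take starts after Dress Session ends, so Dress Session has no further overlaps.
Woodwind Session starts after Vocals Take ends.

Chamber Tracking & Percussion Rehearsal, Rhythm Mixing & Sectional Mixing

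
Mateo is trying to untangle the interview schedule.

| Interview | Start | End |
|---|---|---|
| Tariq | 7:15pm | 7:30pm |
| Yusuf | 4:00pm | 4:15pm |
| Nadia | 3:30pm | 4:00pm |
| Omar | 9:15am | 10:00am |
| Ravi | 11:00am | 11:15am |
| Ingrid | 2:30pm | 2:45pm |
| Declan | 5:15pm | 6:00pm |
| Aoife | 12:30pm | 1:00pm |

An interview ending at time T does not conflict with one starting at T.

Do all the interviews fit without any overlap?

Sorted by start: Omar, Ravi, Aoife, Ingrid, Nadia, Yusuf, Declan, Tariq.
Ravi starts after Omar ends, so nothing later overlaps Omar either.
Aoife starts after Ravi ends, so nothing later overlaps Ravi either.
Ingrid starts after Aoife ends, so nothing later overlaps Aoife either.
Nadia starts after Ingrid ends, so nothing later overlaps Ingrid either.
Yusuf starts exactly when Nadia ends (back-to-back, no overlap), so nothing later overlaps Nadia either.
Declan starts after Yusuf ends, so nothing later overlaps Yusuf either.
Tariq starts after Declan ends.
Every pair is clear; the schedule has no overlaps.

Yes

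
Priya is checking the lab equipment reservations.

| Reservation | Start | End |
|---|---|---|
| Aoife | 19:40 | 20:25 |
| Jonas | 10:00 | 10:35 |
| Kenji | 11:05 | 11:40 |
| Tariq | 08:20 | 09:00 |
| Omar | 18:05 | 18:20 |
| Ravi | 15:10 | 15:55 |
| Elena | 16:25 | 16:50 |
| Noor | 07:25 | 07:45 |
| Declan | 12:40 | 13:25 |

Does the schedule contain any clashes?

No

Sorted by start: Noor, Tariq, Jonas, Kenji, Declan, Ravi, Elena, Omar, Aoife.
Tariq starts after Noor ends — done with Noor.
Jonas starts after Tariq ends — done with Tariq.
Kenji starts after Jonas ends — done with Jonas.
Declan starts after Kenji ends — done with Kenji.
Ravi starts after Declan ends — done with Declan.
Elena starts after Ravi ends — done with Ravi.
Omar starts after Elena ends — done with Elena.
Aoife starts after Omar ends.
Every pair is clear; the schedule has no overlaps.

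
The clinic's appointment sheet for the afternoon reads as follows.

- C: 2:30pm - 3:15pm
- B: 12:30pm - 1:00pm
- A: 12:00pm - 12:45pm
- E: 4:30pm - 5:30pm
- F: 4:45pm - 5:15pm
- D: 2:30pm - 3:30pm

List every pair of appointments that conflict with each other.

Sorted by start: A, B, C, D, E, F.
B starts before A ends → A and B overlap.
C starts after A ends; A is clear from here.
C starts after B ends; B is clear from here.
D starts before C ends → C and D overlap.
E starts after C ends; C is clear from here.
E starts after D ends; D is clear from here.
F starts before E ends → E and F overlap.

A & B, C & D, E & F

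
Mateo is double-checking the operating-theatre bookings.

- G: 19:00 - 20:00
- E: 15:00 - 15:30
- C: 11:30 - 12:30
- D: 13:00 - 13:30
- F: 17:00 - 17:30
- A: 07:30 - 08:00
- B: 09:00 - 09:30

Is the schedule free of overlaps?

Yes

Sorted by start: A, B, C, D, E, F, G.
B starts after A ends; A is clear from here.
C starts after B ends; B is clear from here.
D starts after C ends; C is clear from here.
E starts after D ends; D is clear from here.
F starts after E ends; E is clear from here.
G starts after F ends.
Every pair is clear; the schedule has no overlaps.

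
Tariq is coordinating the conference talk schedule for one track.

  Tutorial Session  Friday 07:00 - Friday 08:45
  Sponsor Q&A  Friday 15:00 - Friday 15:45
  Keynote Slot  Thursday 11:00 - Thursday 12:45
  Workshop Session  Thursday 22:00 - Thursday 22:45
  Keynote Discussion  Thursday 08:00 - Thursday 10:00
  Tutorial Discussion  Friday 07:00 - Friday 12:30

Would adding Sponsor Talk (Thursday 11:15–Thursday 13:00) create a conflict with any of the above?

Yes — it overlaps Keynote Slot

Keynote Discussion: ends Thursday 10:00 at or before Sponsor Talk starts Thursday 11:15 → clear.
Keynote Slot: starts Thursday 11:00 before Sponsor Talk ends Thursday 13:00, and ends Thursday 12:45 after Sponsor Talk starts Thursday 11:15 → overlap.
Workshop Session: starts Thursday 22:00 at or after Sponsor Talk ends Thursday 13:00 → clear.
Tutorial Discussion: starts Friday 07:00 at or after Sponsor Talk ends Thursday 13:00 → clear.
Tutorial Session: starts Friday 07:00 at or after Sponsor Talk ends Thursday 13:00 → clear.
Sponsor Q&A: starts Friday 15:00 at or after Sponsor Talk ends Thursday 13:00 → clear.
Sponsor Talk overlaps Keynote Slot.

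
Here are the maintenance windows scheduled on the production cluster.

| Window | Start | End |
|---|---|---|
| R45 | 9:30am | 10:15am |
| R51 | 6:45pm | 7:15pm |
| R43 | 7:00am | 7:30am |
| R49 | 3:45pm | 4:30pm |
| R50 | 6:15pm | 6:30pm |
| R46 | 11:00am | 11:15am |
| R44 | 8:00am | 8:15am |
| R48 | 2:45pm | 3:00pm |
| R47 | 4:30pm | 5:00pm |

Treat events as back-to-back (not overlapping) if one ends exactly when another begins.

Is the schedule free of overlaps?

Yes

Sorted by start: R43, R44, R45, R46, R48, R49, R47, R50, R51.
R44 starts after R43 ends, so nothing later overlaps R43 either.
R45 starts after R44 ends, so nothing later overlaps R44 either.
R46 starts after R45 ends, so nothing later overlaps R45 either.
R48 starts after R46 ends, so nothing later overlaps R46 either.
R49 starts after R48 ends, so nothing later overlaps R48 either.
R47 starts exactly when R49 ends (back-to-back, no overlap), so nothing later overlaps R49 either.
R50 starts after R47 ends, so nothing later overlaps R47 either.
R51 starts after R50 ends.
Every pair is clear; the schedule has no overlaps.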